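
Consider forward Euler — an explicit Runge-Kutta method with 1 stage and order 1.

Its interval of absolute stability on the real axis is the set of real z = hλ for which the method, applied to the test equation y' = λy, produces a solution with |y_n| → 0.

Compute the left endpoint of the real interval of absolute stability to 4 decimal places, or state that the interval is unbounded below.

Set f=λy, z=hλ:
  order 1, 1-stage ⇒ R(z)=1+z
  (e.g. R(-0.43)=0.57000, |R|=0.57000)

Need |R(x)|<1, x<0.
x=-0.43: |R|=0.5700
|R(-1.49)|=0.4900 |R(-1.35)|=0.3500 |R(-1.1)|=0.1000
Bisect:
  x_lo=-2.4946 |R|=1.4946  x_hi=-0.3536 |R|=0.6464
  mid=-1.42409 |R|=0.42409 →hi
  mid=-1.95933 |R|=0.95933 →hi
  mid=-2.22695 |R|=1.22695 →lo
  mid=-2.09314 |R|=1.09314 →lo
  mid=-2.02623 |R|=1.02623 →lo
  mid=-1.99278 |R|=0.99278 →hi
  mid=-2.00951 |R|=1.00951 →lo
  mid=-2.00114 |R|=1.00114 →lo
  mid=-1.99696 |R|=0.99696 →hi
  mid=-1.99905 |R|=0.99905 →hi
  ...
  [-2.00010,-1.99997] ⇒ x*=-2.0000
Stable set (-2.0000, 0).

z* = -2.0000.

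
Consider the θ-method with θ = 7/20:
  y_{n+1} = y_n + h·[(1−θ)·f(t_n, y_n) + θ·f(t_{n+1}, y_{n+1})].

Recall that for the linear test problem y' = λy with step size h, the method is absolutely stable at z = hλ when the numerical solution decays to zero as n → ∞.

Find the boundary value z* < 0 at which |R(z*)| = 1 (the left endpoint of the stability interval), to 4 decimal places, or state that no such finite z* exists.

Set f=λy, z=hλ:
  y_{n+1} = y_n + z·[13/20·y_n + 7/20·y_{n+1}] ⇒ (1 − 7/20z)y_{n+1} = (1 + 13/20z)y_n
  ⇒ R(z) = (1 + 13/20z)/(1 − 7/20z).

Find x<0 with |R(x)|<1.
x=-1.03: |R|=0.2429
R=−1: 1+13/20x = −1+7/20x ⇒ -3/10x=2 ⇒ x=2/(-3/10)=-6.6667
Confirm numerically:
  x=-6.175: |R|=0.95334 <1
  x=-3.109: |R|=0.48888 <1
  x=-2.956: |R|=0.45287 <1
  x=-7.181: |R|=1.04392 >1
  x=-7.091: |R|=1.03656 >1
  x=-6.923: |R|=1.02247 >1
Stable set (-6.6667, 0).

z* = -6.6667.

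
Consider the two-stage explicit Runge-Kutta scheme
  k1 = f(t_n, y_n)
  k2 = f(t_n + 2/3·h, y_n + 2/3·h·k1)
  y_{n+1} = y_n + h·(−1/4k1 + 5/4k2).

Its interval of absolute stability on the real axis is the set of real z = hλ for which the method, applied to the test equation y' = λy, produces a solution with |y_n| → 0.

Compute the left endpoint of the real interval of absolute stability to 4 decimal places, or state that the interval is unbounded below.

left endpoint -1.2000.

On y'=λy, z=hλ:
  k1=λy_n ⇒ h·k1=z·y_n;  k2=λ(1+2/3z)y_n ⇒ h·k2=z(1+2/3z)y_n
  y_{n+1}/y_n = 1 − 1/4z + 5/4z(1+2/3z) = 1 + z + 5/6z²
  Hence R(z) = 1 + z + 5/6z².

Boundary: |R(x)|=1, x<0.
x=-0.84: |R|=0.7480
R=1: x+5/6x²=0 ⇒ x=−6/5=-1.2000; min R=1−1/(4·5/6)=0.7000>−1
Confirm numerically:
  x=-0.963: |R|=0.80981 <1
  x=-0.742: |R|=0.71680 <1
  x=-0.633: |R|=0.70091 <1
  x=-0.568: |R|=0.70085 <1
  x=-1.672: |R|=1.65765 >1
  x=-1.420: |R|=1.26033 >1
Interval (-1.2000, 0).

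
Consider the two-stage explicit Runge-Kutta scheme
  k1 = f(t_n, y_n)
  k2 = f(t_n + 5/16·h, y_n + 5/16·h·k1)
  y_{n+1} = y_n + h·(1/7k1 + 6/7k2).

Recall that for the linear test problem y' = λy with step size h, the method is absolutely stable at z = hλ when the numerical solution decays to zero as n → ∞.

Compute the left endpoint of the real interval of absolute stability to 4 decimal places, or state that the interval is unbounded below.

z* = -3.7333.

On y'=λy, z=hλ:
  k1=λy_n ⇒ h·k1=z·y_n;  k2=λ(1+5/16z)y_n ⇒ h·k2=z(1+5/16z)y_n
  y_{n+1}/y_n = 1 + 1/7z + 6/7z(1+5/16z) = 1 + z + 15/56z²
  ⇒ R(z) = 1 + z + 15/56z².

Boundary: |R(x)|=1, x<0.
x=-1.21: |R|=0.1822
R=1: x+15/56x²=0 ⇒ x=−56/15=-3.7333; min R=1−1/(4·15/56)=0.0667>−1
Confirm numerically:
  x=-2.969: |R|=0.39215 <1
  x=-2.641: |R|=0.22727 <1
  x=-1.603: |R|=0.08529 <1
  x=-4.243: |R|=1.57925 >1
  x=-4.219: |R|=1.54885 >1
  x=-4.202: |R|=1.52750 >1
Stable set (-3.7333, 0).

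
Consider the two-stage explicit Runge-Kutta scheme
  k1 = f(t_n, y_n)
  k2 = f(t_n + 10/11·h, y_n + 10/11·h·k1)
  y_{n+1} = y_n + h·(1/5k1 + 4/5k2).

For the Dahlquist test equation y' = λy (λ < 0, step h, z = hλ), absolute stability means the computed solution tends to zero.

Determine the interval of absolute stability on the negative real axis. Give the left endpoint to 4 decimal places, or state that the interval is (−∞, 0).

Test eqn y'=λy, z=hλ:
  k1=λy_n ⇒ h·k1=z·y_n;  k2=λ(1+10/11z)y_n ⇒ h·k2=z(1+10/11z)y_n
  y_{n+1}/y_n = 1 + 1/5z + 4/5z(1+10/11z) = 1 + z + 8/11z²
  ⇒ R(z) = 1 + z + 8/11z².

Need |R(x)|<1, x<0.
x=-1.47: |R|=1.1016
R=1: x+8/11x²=0 ⇒ x=−11/8=-1.3750; min R=1−1/(4·8/11)=0.6562>−1
Confirm numerically:
  x=-1.286: |R|=0.91676 <1
  x=-1.050: |R|=0.75182 <1
  x=-0.842: |R|=0.67361 <1
  x=-1.828: |R|=1.60224 >1
  x=-1.516: |R|=1.15546 >1
So |R|<1 on (-1.3750, 0).

z∈(-1.3750,0).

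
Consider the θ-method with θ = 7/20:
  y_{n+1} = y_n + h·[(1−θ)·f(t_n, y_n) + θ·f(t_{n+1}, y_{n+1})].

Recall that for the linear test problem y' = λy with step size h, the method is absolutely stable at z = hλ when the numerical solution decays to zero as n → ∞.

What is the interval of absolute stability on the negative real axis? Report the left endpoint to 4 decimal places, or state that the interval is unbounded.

Test eqn y'=λy, z=hλ:
  y_{n+1} = y_n + z·[13/20·y_n + 7/20·y_{n+1}] ⇒ (1 − 7/20z)y_{n+1} = (1 + 13/20z)y_n
  so R(z) = (1 + 13/20z)/(1 − 7/20z).

Solve |R(x)|<1 on ℝ⁻.
x=-1.15: |R|=0.1800
R=−1: 1+13/20x = −1+7/20x ⇒ -3/10x=2 ⇒ x=2/(-3/10)=-6.6667
Confirm numerically:
  x=-6.452: |R|=0.98023 <1
  x=-6.426: |R|=0.97778 <1
  x=-3.205: |R|=0.51055 <1
  x=-2.798: |R|=0.41363 <1
  x=-7.174: |R|=1.04335 >1
  x=-7.053: |R|=1.03341 >1
  x=-6.935: |R|=1.02349 >1
Interval (-6.6667, 0).

z∈(-6.6667,0).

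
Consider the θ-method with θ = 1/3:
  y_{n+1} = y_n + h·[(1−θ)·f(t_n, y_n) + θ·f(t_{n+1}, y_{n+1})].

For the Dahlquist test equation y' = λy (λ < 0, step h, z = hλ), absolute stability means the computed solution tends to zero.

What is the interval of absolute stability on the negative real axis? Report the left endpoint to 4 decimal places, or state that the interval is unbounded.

z∈(-6.0000,0).

Set f=λy, z=hλ:
  y_{n+1} = y_n + z·[2/3·y_n + 1/3·y_{n+1}] ⇒ (1 − 1/3z)y_{n+1} = (1 + 2/3z)y_n
  ⇒ R(z) = (1 + 2/3z)/(1 − 1/3z).

Boundary: |R(x)|=1, x<0.
x=-1.18: |R|=0.1531
R=−1: 1+2/3x = −1+1/3x ⇒ -1/3x=2 ⇒ x=2/(-1/3)=-6.0000
Confirm numerically:
  x=-5.700: |R|=0.96552 <1
  x=-4.170: |R|=0.74477 <1
  x=-3.801: |R|=0.67667 <1
  x=-3.449: |R|=0.60443 <1
  x=-6.500: |R|=1.05263 >1
  x=-6.258: |R|=1.02787 >1
  x=-6.204: |R|=1.02216 >1
So |R|<1 on (-6.0000, 0).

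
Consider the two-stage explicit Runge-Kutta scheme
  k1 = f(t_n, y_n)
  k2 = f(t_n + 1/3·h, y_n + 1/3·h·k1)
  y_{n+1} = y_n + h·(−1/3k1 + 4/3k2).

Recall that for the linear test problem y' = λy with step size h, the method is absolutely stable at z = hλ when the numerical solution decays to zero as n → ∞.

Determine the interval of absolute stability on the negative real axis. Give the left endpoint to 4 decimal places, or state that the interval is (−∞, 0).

On y'=λy, z=hλ:
  k1=λy_n ⇒ h·k1=z·y_n;  k2=λ(1+1/3z)y_n ⇒ h·k2=z(1+1/3z)y_n
  y_{n+1}/y_n = 1 − 1/3z + 4/3z(1+1/3z) = 1 + z + 4/9z²
  R(z) = 1 + z + 4/9z².

Need |R(x)|<1, x<0.
x=-0.45: |R|=0.6400
R=1: x+4/9x²=0 ⇒ x=−9/4=-2.2500; min R=1−1/(4·4/9)=0.4375>−1
Confirm numerically:
  x=-2.198: |R|=0.94920 <1
  x=-2.009: |R|=0.78481 <1
  x=-1.852: |R|=0.67240 <1
  x=-0.904: |R|=0.45921 <1
  x=-2.815: |R|=1.70688 >1
  x=-2.580: |R|=1.37840 >1
So |R|<1 on (-2.2500, 0).

(-2.2500, 0).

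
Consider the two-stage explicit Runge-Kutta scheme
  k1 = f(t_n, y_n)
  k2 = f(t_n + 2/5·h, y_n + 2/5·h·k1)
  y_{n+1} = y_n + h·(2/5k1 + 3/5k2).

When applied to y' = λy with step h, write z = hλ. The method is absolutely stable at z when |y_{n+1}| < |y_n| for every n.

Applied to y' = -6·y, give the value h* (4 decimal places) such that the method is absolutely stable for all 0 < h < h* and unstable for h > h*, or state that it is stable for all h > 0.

Test eqn y'=λy, z=hλ:
  k1=λy_n ⇒ h·k1=z·y_n;  k2=λ(1+2/5z)y_n ⇒ h·k2=z(1+2/5z)y_n
  y_{n+1}/y_n = 1 + 2/5z + 3/5z(1+2/5z) = 1 + z + 6/25z²
  so R(z) = 1 + z + 6/25z².

Boundary: |R(x)|=1, x<0.
x=-1.1: |R|=0.1904
R=1: x+6/25x²=0 ⇒ x=−25/6=-4.1667; min R=1−1/(4·6/25)=-0.0417>−1
Confirm numerically:
  x=-4.030: |R|=0.86782 <1
  x=-3.439: |R|=0.39941 <1
  x=-2.775: |R|=0.07315 <1
  x=-2.177: |R|=0.03956 <1
  x=-4.539: |R|=1.40561 >1
  x=-4.528: |R|=1.39267 >1
  x=-4.300: |R|=1.13760 >1
Interval (-4.1667, 0).

(-4.1667,0); λ=-6 ⇒ h* = (25/6)/6 = 0.6944.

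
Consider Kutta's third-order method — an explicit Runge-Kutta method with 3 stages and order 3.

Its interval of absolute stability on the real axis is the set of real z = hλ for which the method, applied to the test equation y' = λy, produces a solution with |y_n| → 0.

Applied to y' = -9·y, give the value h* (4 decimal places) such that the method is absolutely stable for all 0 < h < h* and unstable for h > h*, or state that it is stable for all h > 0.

(-2.5127,0); λ=-9 ⇒ h* = 0.2792.

With y'=λy (z=hλ):
  order 3, 3-stage ⇒ R(z)=1+z+z^2/2+z^3/6
  (e.g. R(-0.8)=0.43467, |R|=0.43467)

Find x<0 with |R(x)|<1.
x=-0.8: |R|=0.4347
|R(-2.83)|=1.6031 |R(-2.47)|=0.9311 |R(-1.91)|=0.2473
Bisect:
  x_lo=-3.3878 |R|=3.1296  x_hi=-0.2921 |R|=0.7464
  mid=-1.83995 |R|=0.18541 →hi
  mid=-2.61388 |R|=1.17419 →lo
  mid=-2.22691 |R|=0.58794 →hi
  mid=-2.42039 |R|=0.85448 →hi
  mid=-2.51713 |R|=1.00723 →lo
  mid=-2.46876 |R|=0.92914 →hi
  mid=-2.49295 |R|=0.96775 →hi
  ...
  [-2.51279,-2.51260] ⇒ x*=-2.5127
Stable set (-2.5127, 0).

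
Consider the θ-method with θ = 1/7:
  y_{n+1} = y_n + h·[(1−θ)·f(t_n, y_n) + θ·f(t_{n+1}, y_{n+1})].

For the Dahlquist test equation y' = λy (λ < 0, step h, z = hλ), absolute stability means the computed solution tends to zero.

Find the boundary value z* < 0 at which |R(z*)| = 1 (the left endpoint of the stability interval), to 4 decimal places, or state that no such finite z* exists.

z* = -2.8000.

On y'=λy, z=hλ:
  y_{n+1} = y_n + z·[6/7·y_n + 1/7·y_{n+1}] ⇒ (1 − 1/7z)y_{n+1} = (1 + 6/7z)y_n
  so R(z) = (1 + 6/7z)/(1 − 1/7z).

Need |R(x)|<1, x<0.
x=-0.7: |R|=0.3636
R=−1: 1+6/7x = −1+1/7x ⇒ -5/7x=2 ⇒ x=2/(-5/7)=-2.8000
Confirm numerically:
  x=-2.687: |R|=0.94167 <1
  x=-2.333: |R|=0.74981 <1
  x=-1.696: |R|=0.36523 <1
  x=-1.397: |R|=0.16458 <1
  x=-3.116: |R|=1.15619 >1
  x=-2.834: |R|=1.01729 >1
Stable set (-2.8000, 0).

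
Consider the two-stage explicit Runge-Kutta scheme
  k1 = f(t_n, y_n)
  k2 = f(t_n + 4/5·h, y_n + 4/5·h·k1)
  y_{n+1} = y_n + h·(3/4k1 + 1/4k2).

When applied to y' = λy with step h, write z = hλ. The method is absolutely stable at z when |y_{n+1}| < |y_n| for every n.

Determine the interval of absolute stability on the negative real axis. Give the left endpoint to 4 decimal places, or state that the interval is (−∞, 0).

On y'=λy, z=hλ:
  k1=λy_n ⇒ h·k1=z·y_n;  k2=λ(1+4/5z)y_n ⇒ h·k2=z(1+4/5z)y_n
  y_{n+1}/y_n = 1 + 3/4z + 1/4z(1+4/5z) = 1 + z + 1/5z²
  so R(z) = 1 + z + 1/5z².

Boundary: |R(x)|=1, x<0.
x=-0.54: |R|=0.5183
R=1: x+1/5x²=0 ⇒ x=−5=-5.0000; min R=1−1/(4·1/5)=-0.2500>−1
Confirm numerically:
  x=-4.889: |R|=0.89146 <1
  x=-2.855: |R|=0.22479 <1
  x=-2.410: |R|=0.24838 <1
  x=-5.450: |R|=1.49050 >1
  x=-5.128: |R|=1.13128 >1
So |R|<1 on (-5.0000, 0).

(-5.0000, 0).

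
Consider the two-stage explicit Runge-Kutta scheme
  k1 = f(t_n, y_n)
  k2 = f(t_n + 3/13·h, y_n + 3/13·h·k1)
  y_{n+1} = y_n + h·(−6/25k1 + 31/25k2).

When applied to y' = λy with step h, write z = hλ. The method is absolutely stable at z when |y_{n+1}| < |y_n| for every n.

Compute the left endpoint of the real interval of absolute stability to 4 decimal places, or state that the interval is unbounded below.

Test eqn y'=λy, z=hλ:
  k1=λy_n ⇒ h·k1=z·y_n;  k2=λ(1+3/13z)y_n ⇒ h·k2=z(1+3/13z)y_n
  y_{n+1}/y_n = 1 − 6/25z + 31/25z(1+3/13z) = 1 + z + 93/325z²
  R(z) = 1 + z + 93/325z².

Need |R(x)|<1, x<0.
x=-0.57: |R|=0.5230
R=1: x+93/325x²=0 ⇒ x=−325/93=-3.4946; min R=1−1/(4·93/325)=0.1263>−1
Confirm numerically:
  x=-2.833: |R|=0.46364 <1
  x=-1.682: |R|=0.12756 <1
  x=-1.651: |R|=0.12900 <1
  x=-3.879: |R|=1.42665 >1
  x=-3.864: |R|=1.40842 >1
  x=-3.623: |R|=1.13309 >1
Interval (-3.4946, 0).

z* = -3.4946.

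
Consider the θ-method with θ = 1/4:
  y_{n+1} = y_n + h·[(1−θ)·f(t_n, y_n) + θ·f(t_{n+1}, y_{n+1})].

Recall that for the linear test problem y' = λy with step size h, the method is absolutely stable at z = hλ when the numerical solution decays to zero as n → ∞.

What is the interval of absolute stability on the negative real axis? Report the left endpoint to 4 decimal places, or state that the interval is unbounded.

Set f=λy, z=hλ:
  y_{n+1} = y_n + z·[3/4·y_n + 1/4·y_{n+1}] ⇒ (1 − 1/4z)y_{n+1} = (1 + 3/4z)y_n
  ⇒ R(z) = (1 + 3/4z)/(1 − 1/4z).

Find x<0 with |R(x)|<1.
x=-1.04: |R|=0.1746
R=−1: 1+3/4x = −1+1/4x ⇒ -1/2x=2 ⇒ x=2/(-1/2)=-4.0000
Confirm numerically:
  x=-3.749: |R|=0.93522 <1
  x=-3.080: |R|=0.74011 <1
  x=-2.984: |R|=0.70905 <1
  x=-2.165: |R|=0.40470 <1
  x=-4.584: |R|=1.13607 >1
  x=-4.130: |R|=1.03198 >1
So |R|<1 on (-4.0000, 0).

(-4.0000, 0).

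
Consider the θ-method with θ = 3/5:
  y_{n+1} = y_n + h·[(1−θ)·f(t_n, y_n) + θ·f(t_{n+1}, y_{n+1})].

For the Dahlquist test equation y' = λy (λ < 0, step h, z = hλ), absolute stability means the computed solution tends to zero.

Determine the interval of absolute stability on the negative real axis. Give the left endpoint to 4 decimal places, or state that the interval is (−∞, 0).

Test eqn y'=λy, z=hλ:
  y_{n+1} = y_n + z·[2/5·y_n + 3/5·y_{n+1}] ⇒ (1 − 3/5z)y_{n+1} = (1 + 2/5z)y_n
  so R(z) = (1 + 2/5z)/(1 − 3/5z).

Boundary: |R(x)|=1, x<0.
x=-0.84: |R|=0.4415
x=-2: |R|=0.0909
x=-10: |R|=0.4286
x=-100: |R|=0.6393
θ=3/5≥1/2 ⇒ |1+2/5x|<|1−3/5x| ∀x<0 ⇒ unbounded interval.

interval (−∞, 0).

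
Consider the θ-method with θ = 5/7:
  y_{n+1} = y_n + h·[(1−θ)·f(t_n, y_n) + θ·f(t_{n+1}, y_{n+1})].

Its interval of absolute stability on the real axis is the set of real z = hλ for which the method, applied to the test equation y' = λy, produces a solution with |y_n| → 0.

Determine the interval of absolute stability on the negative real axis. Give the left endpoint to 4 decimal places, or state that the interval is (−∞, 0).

interval (−∞, 0).

Set f=λy, z=hλ:
  y_{n+1} = y_n + z·[2/7·y_n + 5/7·y_{n+1}] ⇒ (1 − 5/7z)y_{n+1} = (1 + 2/7z)y_n
  so R(z) = (1 + 2/7z)/(1 − 5/7z).

Solve |R(x)|<1 on ℝ⁻.
x=-1.23: |R|=0.3452
x=-2: |R|=0.1765
x=-10: |R|=0.2281
x=-100: |R|=0.3807
θ=5/7≥1/2 ⇒ |1+2/7x|<|1−5/7x| ∀x<0 ⇒ unbounded interval.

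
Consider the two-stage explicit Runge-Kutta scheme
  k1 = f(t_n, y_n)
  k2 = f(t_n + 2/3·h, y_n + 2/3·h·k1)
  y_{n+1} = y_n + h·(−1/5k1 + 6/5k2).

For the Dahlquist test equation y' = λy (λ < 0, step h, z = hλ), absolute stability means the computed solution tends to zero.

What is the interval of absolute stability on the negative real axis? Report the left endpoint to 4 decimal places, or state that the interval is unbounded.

Set f=λy, z=hλ:
  k1=λy_n ⇒ h·k1=z·y_n;  k2=λ(1+2/3z)y_n ⇒ h·k2=z(1+2/3z)y_n
  y_{n+1}/y_n = 1 − 1/5z + 6/5z(1+2/3z) = 1 + z + 4/5z²
  R(z) = 1 + z + 4/5z².

Boundary: |R(x)|=1, x<0.
x=-1.79: |R|=1.7733
R=1: x+4/5x²=0 ⇒ x=−5/4=-1.2500; min R=1−1/(4·4/5)=0.6875>−1
Confirm numerically:
  x=-1.140: |R|=0.89968 <1
  x=-1.020: |R|=0.81232 <1
  x=-0.779: |R|=0.70647 <1
  x=-0.590: |R|=0.68848 <1
  x=-1.569: |R|=1.40041 >1
  x=-1.518: |R|=1.32546 >1
Interval (-1.2500, 0).

(-1.2500, 0).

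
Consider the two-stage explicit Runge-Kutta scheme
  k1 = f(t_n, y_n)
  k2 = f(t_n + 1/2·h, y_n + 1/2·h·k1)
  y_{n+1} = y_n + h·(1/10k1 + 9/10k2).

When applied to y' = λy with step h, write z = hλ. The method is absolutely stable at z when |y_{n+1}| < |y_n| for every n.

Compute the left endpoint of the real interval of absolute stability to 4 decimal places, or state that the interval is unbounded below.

left endpoint -2.2222.

On y'=λy, z=hλ:
  k1=λy_n ⇒ h·k1=z·y_n;  k2=λ(1+1/2z)y_n ⇒ h·k2=z(1+1/2z)y_n
  y_{n+1}/y_n = 1 + 1/10z + 9/10z(1+1/2z) = 1 + z + 9/20z²
  R(z) = 1 + z + 9/20z².

Solve |R(x)|<1 on ℝ⁻.
x=-0.46: |R|=0.6352
R=1: x+9/20x²=0 ⇒ x=−20/9=-2.2222; min R=1−1/(4·9/20)=0.4444>−1
Confirm numerically:
  x=-1.946: |R|=0.75811 <1
  x=-1.844: |R|=0.68615 <1
  x=-1.135: |R|=0.44470 <1
  x=-2.715: |R|=1.60205 >1
  x=-2.561: |R|=1.39042 >1
  x=-2.515: |R|=1.33135 >1
So |R|<1 on (-2.2222, 0).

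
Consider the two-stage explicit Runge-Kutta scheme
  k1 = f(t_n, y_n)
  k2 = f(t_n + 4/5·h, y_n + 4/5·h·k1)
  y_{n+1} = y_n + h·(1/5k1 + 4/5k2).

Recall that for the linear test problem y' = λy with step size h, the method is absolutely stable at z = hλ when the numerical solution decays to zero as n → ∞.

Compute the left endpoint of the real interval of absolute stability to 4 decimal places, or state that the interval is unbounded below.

z* = -1.5625.

With y'=λy (z=hλ):
  k1=λy_n ⇒ h·k1=z·y_n;  k2=λ(1+4/5z)y_n ⇒ h·k2=z(1+4/5z)y_n
  y_{n+1}/y_n = 1 + 1/5z + 4/5z(1+4/5z) = 1 + z + 16/25z²
  Hence R(z) = 1 + z + 16/25z².

Boundary: |R(x)|=1, x<0.
x=-1.49: |R|=0.9309
R=1: x+16/25x²=0 ⇒ x=−25/16=-1.5625; min R=1−1/(4·16/25)=0.6094>−1
Confirm numerically:
  x=-1.461: |R|=0.90509 <1
  x=-1.381: |R|=0.83958 <1
  x=-1.102: |R|=0.67522 <1
  x=-2.131: |R|=1.77534 >1
  x=-2.042: |R|=1.62665 >1
  x=-1.893: |R|=1.40041 >1
So |R|<1 on (-1.5625, 0).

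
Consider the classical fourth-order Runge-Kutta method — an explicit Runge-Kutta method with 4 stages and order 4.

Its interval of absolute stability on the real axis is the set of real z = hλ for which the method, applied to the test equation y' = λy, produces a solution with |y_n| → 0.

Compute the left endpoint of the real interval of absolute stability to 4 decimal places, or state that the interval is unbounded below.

z* = -2.7853.

On y'=λy, z=hλ:
  order 4, 4-stage ⇒ R(z)=1+z+z^2/2+z^3/6+z^4/24
  (e.g. R(-1.04)=0.36207, |R|=0.36207)

Find x<0 with |R(x)|<1.
x=-1.04: |R|=0.3621
|R(-2.76)|=0.9625 |R(-2)|=0.3333 |R(-1.51)|=0.2728
Bisect:
  x_lo=-3.3434 |R|=2.2233  x_hi=-0.1950 |R|=0.8229
  mid=-1.76919 |R|=0.28110 →hi
  mid=-2.55631 |R|=0.70619 →hi
  mid=-2.94986 |R|=1.27783 →lo
  mid=-2.75309 |R|=0.95252 →hi
  mid=-2.85148 |R|=1.10445 →lo
  mid=-2.80228 |R|=1.02591 →lo
  mid=-2.77768 |R|=0.98859 →hi
  ...
  [-2.78537,-2.78518] ⇒ x*=-2.7853
Stable set (-2.7853, 0).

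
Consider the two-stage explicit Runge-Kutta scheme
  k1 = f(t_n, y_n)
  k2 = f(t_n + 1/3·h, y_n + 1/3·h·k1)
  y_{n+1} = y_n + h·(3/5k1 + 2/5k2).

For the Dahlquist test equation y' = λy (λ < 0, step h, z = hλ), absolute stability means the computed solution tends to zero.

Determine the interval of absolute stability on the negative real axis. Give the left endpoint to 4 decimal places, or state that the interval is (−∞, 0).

With y'=λy (z=hλ):
  k1=λy_n ⇒ h·k1=z·y_n;  k2=λ(1+1/3z)y_n ⇒ h·k2=z(1+1/3z)y_n
  y_{n+1}/y_n = 1 + 3/5z + 2/5z(1+1/3z) = 1 + z + 2/15z²
  R(z) = 1 + z + 2/15z².

Find x<0 with |R(x)|<1.
x=-1.61: |R|=0.2644
R=1: x+2/15x²=0 ⇒ x=−15/2=-7.5000; min R=1−1/(4·2/15)=-0.8750>−1
Confirm numerically:
  x=-6.012: |R|=0.19278 <1
  x=-5.588: |R|=0.42457 <1
  x=-3.942: |R|=0.87008 <1
  x=-3.910: |R|=0.87159 <1
  x=-7.996: |R|=1.52880 >1
  x=-7.675: |R|=1.17908 >1
  x=-7.659: |R|=1.16237 >1
So |R|<1 on (-7.5000, 0).

(-7.5000, 0).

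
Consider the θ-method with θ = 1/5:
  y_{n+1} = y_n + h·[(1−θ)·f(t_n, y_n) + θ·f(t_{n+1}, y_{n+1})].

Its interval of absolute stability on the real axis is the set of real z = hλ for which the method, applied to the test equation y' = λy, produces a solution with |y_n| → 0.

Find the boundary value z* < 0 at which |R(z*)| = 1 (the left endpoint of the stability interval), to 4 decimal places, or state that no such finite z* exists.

z* = -3.3333.

Test eqn y'=λy, z=hλ:
  y_{n+1} = y_n + z·[4/5·y_n + 1/5·y_{n+1}] ⇒ (1 − 1/5z)y_{n+1} = (1 + 4/5z)y_n
  R(z) = (1 + 4/5z)/(1 − 1/5z).

Boundary: |R(x)|=1, x<0.
x=-1.34: |R|=0.0568
R=−1: 1+4/5x = −1+1/5x ⇒ -3/5x=2 ⇒ x=2/(-3/5)=-3.3333
Confirm numerically:
  x=-2.472: |R|=0.65418 <1
  x=-2.198: |R|=0.52681 <1
  x=-1.864: |R|=0.35781 <1
  x=-3.516: |R|=1.06435 >1
  x=-3.391: |R|=1.02062 >1
Interval (-3.3333, 0).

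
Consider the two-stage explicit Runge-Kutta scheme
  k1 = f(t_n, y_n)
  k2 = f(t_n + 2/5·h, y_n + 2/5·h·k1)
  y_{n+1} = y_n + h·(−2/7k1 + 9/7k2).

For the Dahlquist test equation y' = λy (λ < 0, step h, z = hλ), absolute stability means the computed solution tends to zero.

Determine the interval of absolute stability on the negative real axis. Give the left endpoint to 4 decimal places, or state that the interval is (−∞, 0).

Set f=λy, z=hλ:
  k1=λy_n ⇒ h·k1=z·y_n;  k2=λ(1+2/5z)y_n ⇒ h·k2=z(1+2/5z)y_n
  y_{n+1}/y_n = 1 − 2/7z + 9/7z(1+2/5z) = 1 + z + 18/35z²
  ⇒ R(z) = 1 + z + 18/35z².

Solve |R(x)|<1 on ℝ⁻.
x=-1.46: |R|=0.6363
R=1: x+18/35x²=0 ⇒ x=−35/18=-1.9444; min R=1−1/(4·18/35)=0.5139>−1
Confirm numerically:
  x=-1.619: |R|=0.72903 <1
  x=-1.355: |R|=0.58924 <1
  x=-0.826: |R|=0.52488 <1
  x=-2.379: |R|=1.53167 >1
  x=-2.222: |R|=1.31717 >1
Interval (-1.9444, 0).

z∈(-1.9444,0).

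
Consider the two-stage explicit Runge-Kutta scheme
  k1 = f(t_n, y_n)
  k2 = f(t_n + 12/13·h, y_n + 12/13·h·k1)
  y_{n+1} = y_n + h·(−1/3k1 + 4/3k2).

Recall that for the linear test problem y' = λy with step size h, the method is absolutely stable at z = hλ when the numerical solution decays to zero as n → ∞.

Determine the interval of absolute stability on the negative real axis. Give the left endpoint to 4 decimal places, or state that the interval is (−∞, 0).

On y'=λy, z=hλ:
  k1=λy_n ⇒ h·k1=z·y_n;  k2=λ(1+12/13z)y_n ⇒ h·k2=z(1+12/13z)y_n
  y_{n+1}/y_n = 1 − 1/3z + 4/3z(1+12/13z) = 1 + z + 16/13z²
  so R(z) = 1 + z + 16/13z².

Boundary: |R(x)|=1, x<0.
x=-0.51: |R|=0.8101
R=1: x+16/13x²=0 ⇒ x=−13/16=-0.8125; min R=1−1/(4·16/13)=0.7969>−1
Confirm numerically:
  x=-0.690: |R|=0.89597 <1
  x=-0.610: |R|=0.84797 <1
  x=-0.426: |R|=0.79736 <1
  x=-1.296: |R|=1.77122 >1
  x=-1.159: |R|=1.49427 >1
  x=-0.956: |R|=1.16884 >1
Stable set (-0.8125, 0).

z∈(-0.8125,0).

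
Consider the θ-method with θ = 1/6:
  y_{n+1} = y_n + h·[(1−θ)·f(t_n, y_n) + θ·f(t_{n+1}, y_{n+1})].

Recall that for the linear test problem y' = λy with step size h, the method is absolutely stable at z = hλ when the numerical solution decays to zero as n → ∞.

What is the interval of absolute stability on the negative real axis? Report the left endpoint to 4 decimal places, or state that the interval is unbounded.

Set f=λy, z=hλ:
  y_{n+1} = y_n + z·[5/6·y_n + 1/6·y_{n+1}] ⇒ (1 − 1/6z)y_{n+1} = (1 + 5/6z)y_n
  R(z) = (1 + 5/6z)/(1 − 1/6z).

Solve |R(x)|<1 on ℝ⁻.
x=-0.31: |R|=0.7052
R=−1: 1+5/6x = −1+1/6x ⇒ -2/3x=2 ⇒ x=2/(-2/3)=-3.0000
Confirm numerically:
  x=-2.393: |R|=0.71071 <1
  x=-2.047: |R|=0.52628 <1
  x=-1.779: |R|=0.37216 <1
  x=-1.335: |R|=0.09202 <1
  x=-3.457: |R|=1.19330 >1
  x=-3.212: |R|=1.09205 >1
  x=-3.110: |R|=1.04830 >1
So |R|<1 on (-3.0000, 0).

z∈(-3.0000,0).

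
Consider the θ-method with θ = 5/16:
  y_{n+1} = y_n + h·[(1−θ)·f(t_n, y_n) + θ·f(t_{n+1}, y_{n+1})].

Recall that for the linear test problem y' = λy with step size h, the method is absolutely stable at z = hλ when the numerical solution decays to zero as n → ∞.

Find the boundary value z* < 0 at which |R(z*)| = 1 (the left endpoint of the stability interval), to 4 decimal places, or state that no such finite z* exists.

z* = -5.3333.

Set f=λy, z=hλ:
  y_{n+1} = y_n + z·[11/16·y_n + 5/16·y_{n+1}] ⇒ (1 − 5/16z)y_{n+1} = (1 + 11/16z)y_n
  so R(z) = (1 + 11/16z)/(1 − 5/16z).

Find x<0 with |R(x)|<1.
x=-1.22: |R|=0.1167
R=−1: 1+11/16x = −1+5/16x ⇒ -3/8x=2 ⇒ x=2/(-3/8)=-5.3333
Confirm numerically:
  x=-5.123: |R|=0.96967 <1
  x=-2.569: |R|=0.42500 <1
  x=-2.477: |R|=0.39623 <1
  x=-5.814: |R|=1.06399 >1
  x=-5.587: |R|=1.03464 >1
  x=-5.481: |R|=1.02041 >1
Interval (-5.3333, 0).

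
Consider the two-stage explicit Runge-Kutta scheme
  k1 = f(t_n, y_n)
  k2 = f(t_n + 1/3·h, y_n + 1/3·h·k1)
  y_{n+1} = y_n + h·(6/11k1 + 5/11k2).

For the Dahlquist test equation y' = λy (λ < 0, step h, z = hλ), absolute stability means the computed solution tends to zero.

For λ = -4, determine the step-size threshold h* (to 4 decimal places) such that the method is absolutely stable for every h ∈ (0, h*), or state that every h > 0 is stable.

Test eqn y'=λy, z=hλ:
  k1=λy_n ⇒ h·k1=z·y_n;  k2=λ(1+1/3z)y_n ⇒ h·k2=z(1+1/3z)y_n
  y_{n+1}/y_n = 1 + 6/11z + 5/11z(1+1/3z) = 1 + z + 5/33z²
  Hence R(z) = 1 + z + 5/33z².

Boundary: |R(x)|=1, x<0.
x=-1.15: |R|=0.0504
R=1: x+5/33x²=0 ⇒ x=−33/5=-6.6000; min R=1−1/(4·5/33)=-0.6500>−1
Confirm numerically:
  x=-6.009: |R|=0.46192 <1
  x=-5.956: |R|=0.41884 <1
  x=-3.270: |R|=0.64986 <1
  x=-3.059: |R|=0.64120 <1
  x=-6.945: |R|=1.36303 >1
  x=-6.775: |R|=1.17964 >1
So |R|<1 on (-6.6000, 0).

(-6.6000,0); λ=-4 ⇒ h* = (33/5)/4 = 1.6500.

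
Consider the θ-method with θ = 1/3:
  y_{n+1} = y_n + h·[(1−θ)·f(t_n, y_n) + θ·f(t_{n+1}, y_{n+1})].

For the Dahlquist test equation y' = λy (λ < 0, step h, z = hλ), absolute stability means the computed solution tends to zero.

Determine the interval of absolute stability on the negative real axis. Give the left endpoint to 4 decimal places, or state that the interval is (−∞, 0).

z∈(-6.0000,0).

On y'=λy, z=hλ:
  y_{n+1} = y_n + z·[2/3·y_n + 1/3·y_{n+1}] ⇒ (1 − 1/3z)y_{n+1} = (1 + 2/3z)y_n
  Hence R(z) = (1 + 2/3z)/(1 − 1/3z).

Solve |R(x)|<1 on ℝ⁻.
x=-0.47: |R|=0.5937
R=−1: 1+2/3x = −1+1/3x ⇒ -1/3x=2 ⇒ x=2/(-1/3)=-6.0000
Confirm numerically:
  x=-5.068: |R|=0.88448 <1
  x=-4.252: |R|=0.75896 <1
  x=-4.080: |R|=0.72881 <1
  x=-3.674: |R|=0.65148 <1
  x=-6.517: |R|=1.05432 >1
  x=-6.365: |R|=1.03897 >1
So |R|<1 on (-6.0000, 0).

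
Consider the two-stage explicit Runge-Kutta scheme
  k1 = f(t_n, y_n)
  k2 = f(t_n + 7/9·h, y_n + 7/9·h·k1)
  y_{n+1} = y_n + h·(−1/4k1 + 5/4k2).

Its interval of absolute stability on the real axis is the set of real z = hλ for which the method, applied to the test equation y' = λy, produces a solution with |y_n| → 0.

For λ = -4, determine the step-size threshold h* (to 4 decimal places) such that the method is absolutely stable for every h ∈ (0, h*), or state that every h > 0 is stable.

On y'=λy, z=hλ:
  k1=λy_n ⇒ h·k1=z·y_n;  k2=λ(1+7/9z)y_n ⇒ h·k2=z(1+7/9z)y_n
  y_{n+1}/y_n = 1 − 1/4z + 5/4z(1+7/9z) = 1 + z + 35/36z²
  R(z) = 1 + z + 35/36z².

Solve |R(x)|<1 on ℝ⁻.
x=-1.13: |R|=1.1114
R=1: x+35/36x²=0 ⇒ x=−36/35=-1.0286; min R=1−1/(4·35/36)=0.7429>−1
Confirm numerically:
  x=-0.743: |R|=0.79371 <1
  x=-0.695: |R|=0.77461 <1
  x=-0.558: |R|=0.74472 <1
  x=-1.508: |R|=1.70290 >1
  x=-1.404: |R|=1.51246 >1
Stable set (-1.0286, 0).

(-1.0286,0); λ=-4 ⇒ h* = (36/35)/4 = 0.2571.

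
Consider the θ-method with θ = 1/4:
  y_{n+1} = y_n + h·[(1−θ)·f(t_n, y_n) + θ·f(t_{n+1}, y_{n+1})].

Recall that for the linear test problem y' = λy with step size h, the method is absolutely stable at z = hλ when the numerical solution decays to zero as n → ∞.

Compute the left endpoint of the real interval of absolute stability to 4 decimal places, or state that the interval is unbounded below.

On y'=λy, z=hλ:
  y_{n+1} = y_n + z·[3/4·y_n + 1/4·y_{n+1}] ⇒ (1 − 1/4z)y_{n+1} = (1 + 3/4z)y_n
  R(z) = (1 + 3/4z)/(1 − 1/4z).

Find x<0 with |R(x)|<1.
x=-1.52: |R|=0.1014
R=−1: 1+3/4x = −1+1/4x ⇒ -1/2x=2 ⇒ x=2/(-1/2)=-4.0000
Confirm numerically:
  x=-3.574: |R|=0.88751 <1
  x=-2.939: |R|=0.69419 <1
  x=-2.712: |R|=0.61621 <1
  x=-4.339: |R|=1.08130 >1
  x=-4.148: |R|=1.03633 >1
So |R|<1 on (-4.0000, 0).

z* = -4.0000.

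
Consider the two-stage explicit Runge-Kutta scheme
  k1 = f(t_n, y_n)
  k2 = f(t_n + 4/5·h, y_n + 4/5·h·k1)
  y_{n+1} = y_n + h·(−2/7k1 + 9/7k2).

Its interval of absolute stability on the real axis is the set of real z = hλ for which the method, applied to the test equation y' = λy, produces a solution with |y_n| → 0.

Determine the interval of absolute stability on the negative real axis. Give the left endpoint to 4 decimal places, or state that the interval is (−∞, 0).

z∈(-0.9722,0).

Set f=λy, z=hλ:
  k1=λy_n ⇒ h·k1=z·y_n;  k2=λ(1+4/5z)y_n ⇒ h·k2=z(1+4/5z)y_n
  y_{n+1}/y_n = 1 − 2/7z + 9/7z(1+4/5z) = 1 + z + 36/35z²
  ⇒ R(z) = 1 + z + 36/35z².

Boundary: |R(x)|=1, x<0.
x=-0.72: |R|=0.8132
R=1: x+36/35x²=0 ⇒ x=−35/36=-0.9722; min R=1−1/(4·36/35)=0.7569>−1
Confirm numerically:
  x=-0.770: |R|=0.83984 <1
  x=-0.678: |R|=0.79482 <1
  x=-0.427: |R|=0.76054 <1
  x=-1.434: |R|=1.68111 >1
  x=-1.223: |R|=1.31546 >1
So |R|<1 on (-0.9722, 0).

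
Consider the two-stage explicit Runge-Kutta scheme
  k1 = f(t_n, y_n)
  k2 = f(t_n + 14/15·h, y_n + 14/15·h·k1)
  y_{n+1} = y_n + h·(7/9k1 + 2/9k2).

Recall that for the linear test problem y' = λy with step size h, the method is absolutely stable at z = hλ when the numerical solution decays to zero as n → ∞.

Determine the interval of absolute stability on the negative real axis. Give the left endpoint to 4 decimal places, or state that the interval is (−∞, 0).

Set f=λy, z=hλ:
  k1=λy_n ⇒ h·k1=z·y_n;  k2=λ(1+14/15z)y_n ⇒ h·k2=z(1+14/15z)y_n
  y_{n+1}/y_n = 1 + 7/9z + 2/9z(1+14/15z) = 1 + z + 28/135z²
  R(z) = 1 + z + 28/135z².

Solve |R(x)|<1 on ℝ⁻.
x=-1.63: |R|=0.0789
R=1: x+28/135x²=0 ⇒ x=−135/28=-4.8214; min R=1−1/(4·28/135)=-0.2054>−1
Confirm numerically:
  x=-4.361: |R|=0.58354 <1
  x=-3.592: |R|=0.08407 <1
  x=-3.251: |R|=0.05891 <1
  x=-5.348: |R|=1.58408 >1
  x=-5.329: |R|=1.56101 >1
  x=-5.281: |R|=1.50338 >1
Stable set (-4.8214, 0).

(-4.8214, 0).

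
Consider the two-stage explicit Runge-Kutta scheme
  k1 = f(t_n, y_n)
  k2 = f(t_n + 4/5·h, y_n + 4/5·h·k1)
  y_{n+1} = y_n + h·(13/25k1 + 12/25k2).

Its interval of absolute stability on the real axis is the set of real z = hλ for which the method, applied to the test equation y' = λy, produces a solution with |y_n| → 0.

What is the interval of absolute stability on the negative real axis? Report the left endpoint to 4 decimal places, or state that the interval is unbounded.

z∈(-2.6042,0).

Test eqn y'=λy, z=hλ:
  k1=λy_n ⇒ h·k1=z·y_n;  k2=λ(1+4/5z)y_n ⇒ h·k2=z(1+4/5z)y_n
  y_{n+1}/y_n = 1 + 13/25z + 12/25z(1+4/5z) = 1 + z + 48/125z²
  Hence R(z) = 1 + z + 48/125z².

Solve |R(x)|<1 on ℝ⁻.
x=-0.6: |R|=0.5382
R=1: x+48/125x²=0 ⇒ x=−125/48=-2.6042; min R=1−1/(4·48/125)=0.3490>−1
Confirm numerically:
  x=-2.476: |R|=0.87814 <1
  x=-2.372: |R|=0.78853 <1
  x=-1.783: |R|=0.43777 <1
  x=-1.153: |R|=0.35749 <1
  x=-3.064: |R|=1.54103 >1
  x=-3.058: |R|=1.53292 >1
  x=-2.728: |R|=1.12972 >1
Interval (-2.6042, 0).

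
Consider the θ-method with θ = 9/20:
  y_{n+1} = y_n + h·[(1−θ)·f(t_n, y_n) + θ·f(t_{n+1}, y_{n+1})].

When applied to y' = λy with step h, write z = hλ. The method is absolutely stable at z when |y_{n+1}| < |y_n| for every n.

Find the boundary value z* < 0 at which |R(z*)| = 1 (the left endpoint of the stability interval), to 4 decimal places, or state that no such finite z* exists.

left endpoint -20.0000.

Set f=λy, z=hλ:
  y_{n+1} = y_n + z·[11/20·y_n + 9/20·y_{n+1}] ⇒ (1 − 9/20z)y_{n+1} = (1 + 11/20z)y_n
  R(z) = (1 + 11/20z)/(1 − 9/20z).

Boundary: |R(x)|=1, x<0.
x=-0.79: |R|=0.4172
R=−1: 1+11/20x = −1+9/20x ⇒ -1/10x=2 ⇒ x=2/(-1/10)=-20.0000
Confirm numerically:
  x=-11.989: |R|=0.87473 <1
  x=-11.281: |R|=0.85651 <1
  x=-11.096: |R|=0.85143 <1
  x=-20.546: |R|=1.00533 >1
  x=-20.173: |R|=1.00172 >1
  x=-20.073: |R|=1.00073 >1
Interval (-20.0000, 0).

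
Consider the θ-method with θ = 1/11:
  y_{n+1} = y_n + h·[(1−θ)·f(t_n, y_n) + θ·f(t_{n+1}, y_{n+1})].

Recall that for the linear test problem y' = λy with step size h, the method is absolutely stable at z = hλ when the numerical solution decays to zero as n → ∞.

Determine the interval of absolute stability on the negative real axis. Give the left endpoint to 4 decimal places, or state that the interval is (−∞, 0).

z∈(-2.4444,0).

Test eqn y'=λy, z=hλ:
  y_{n+1} = y_n + z·[10/11·y_n + 1/11·y_{n+1}] ⇒ (1 − 1/11z)y_{n+1} = (1 + 10/11z)y_n
  R(z) = (1 + 10/11z)/(1 − 1/11z).

Boundary: |R(x)|=1, x<0.
x=-1.67: |R|=0.4499
R=−1: 1+10/11x = −1+1/11x ⇒ -9/11x=2 ⇒ x=2/(-9/11)=-2.4444
Confirm numerically:
  x=-2.247: |R|=0.86586 <1
  x=-2.209: |R|=0.83958 <1
  x=-1.674: |R|=0.45290 <1
  x=-1.167: |R|=0.05507 <1
  x=-2.670: |R|=1.14850 >1
  x=-2.584: |R|=1.09246 >1
  x=-2.468: |R|=1.01574 >1
So |R|<1 on (-2.4444, 0).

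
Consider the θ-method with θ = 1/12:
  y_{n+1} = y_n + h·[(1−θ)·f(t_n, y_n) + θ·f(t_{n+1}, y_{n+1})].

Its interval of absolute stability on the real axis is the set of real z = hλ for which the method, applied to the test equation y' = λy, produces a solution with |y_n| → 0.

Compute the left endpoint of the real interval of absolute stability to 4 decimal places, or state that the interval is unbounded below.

left endpoint -2.4000.

Test eqn y'=λy, z=hλ:
  y_{n+1} = y_n + z·[11/12·y_n + 1/12·y_{n+1}] ⇒ (1 − 1/12z)y_{n+1} = (1 + 11/12z)y_n
  R(z) = (1 + 11/12z)/(1 − 1/12z).

Find x<0 with |R(x)|<1.
x=-0.85: |R|=0.2062
R=−1: 1+11/12x = −1+1/12x ⇒ -5/6x=2 ⇒ x=2/(-5/6)=-2.4000
Confirm numerically:
  x=-2.180: |R|=0.84485 <1
  x=-2.120: |R|=0.80170 <1
  x=-1.759: |R|=0.53412 <1
  x=-1.092: |R|=0.00092 <1
  x=-2.970: |R|=1.38076 >1
  x=-2.838: |R|=1.29519 >1
So |R|<1 on (-2.4000, 0).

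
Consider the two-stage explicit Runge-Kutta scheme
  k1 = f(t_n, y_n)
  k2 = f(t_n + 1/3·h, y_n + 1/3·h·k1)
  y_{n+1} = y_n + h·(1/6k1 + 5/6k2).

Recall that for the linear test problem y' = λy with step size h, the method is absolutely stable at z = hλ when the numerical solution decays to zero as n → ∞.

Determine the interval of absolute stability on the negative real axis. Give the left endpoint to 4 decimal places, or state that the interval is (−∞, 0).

With y'=λy (z=hλ):
  k1=λy_n ⇒ h·k1=z·y_n;  k2=λ(1+1/3z)y_n ⇒ h·k2=z(1+1/3z)y_n
  y_{n+1}/y_n = 1 + 1/6z + 5/6z(1+1/3z) = 1 + z + 5/18z²
  so R(z) = 1 + z + 5/18z².

Find x<0 with |R(x)|<1.
x=-0.53: |R|=0.5480
R=1: x+5/18x²=0 ⇒ x=−18/5=-3.6000; min R=1−1/(4·5/18)=0.1000>−1
Confirm numerically:
  x=-3.427: |R|=0.83531 <1
  x=-2.733: |R|=0.34180 <1
  x=-2.363: |R|=0.18805 <1
  x=-1.856: |R|=0.10087 <1
  x=-3.984: |R|=1.42496 >1
  x=-3.689: |R|=1.09120 >1
So |R|<1 on (-3.6000, 0).

z∈(-3.6000,0).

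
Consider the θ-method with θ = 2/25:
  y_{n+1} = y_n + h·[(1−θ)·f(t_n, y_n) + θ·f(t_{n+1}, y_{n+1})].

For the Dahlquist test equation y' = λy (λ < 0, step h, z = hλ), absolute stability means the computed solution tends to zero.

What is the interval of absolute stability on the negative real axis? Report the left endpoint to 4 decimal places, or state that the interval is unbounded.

z∈(-2.3810,0).

With y'=λy (z=hλ):
  y_{n+1} = y_n + z·[23/25·y_n + 2/25·y_{n+1}] ⇒ (1 − 2/25z)y_{n+1} = (1 + 23/25z)y_n
  so R(z) = (1 + 23/25z)/(1 − 2/25z).

Solve |R(x)|<1 on ℝ⁻.
x=-0.88: |R|=0.1779
R=−1: 1+23/25x = −1+2/25x ⇒ -21/25x=2 ⇒ x=2/(-21/25)=-2.3810
Confirm numerically:
  x=-2.319: |R|=0.95610 <1
  x=-2.080: |R|=0.78326 <1
  x=-2.060: |R|=0.76854 <1
  x=-1.155: |R|=0.05731 <1
  x=-2.839: |R|=1.31355 >1
  x=-2.598: |R|=1.15095 >1
Interval (-2.3810, 0).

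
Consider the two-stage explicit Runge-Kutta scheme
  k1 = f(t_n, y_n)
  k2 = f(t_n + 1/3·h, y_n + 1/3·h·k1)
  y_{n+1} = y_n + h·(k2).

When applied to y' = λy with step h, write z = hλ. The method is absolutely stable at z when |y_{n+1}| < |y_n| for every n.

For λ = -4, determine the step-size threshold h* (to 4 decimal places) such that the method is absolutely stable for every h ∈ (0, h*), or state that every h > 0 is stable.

(-3.0000,0); λ=-4 ⇒ h* = (3)/4 = 0.7500.

On y'=λy, z=hλ:
  k1=λy_n ⇒ h·k1=z·y_n;  k2=λ(1+1/3z)y_n ⇒ h·k2=z(1+1/3z)y_n
  y_{n+1}/y_n = 1 + z(1+1/3z) = 1 + z + 1/3z²
  ⇒ R(z) = 1 + z + 1/3z².

Need |R(x)|<1, x<0.
x=-0.84: |R|=0.3952
R=1: x+1/3x²=0 ⇒ x=−3=-3.0000; min R=1−1/(4·1/3)=0.2500>−1
Confirm numerically:
  x=-2.958: |R|=0.95859 <1
  x=-1.723: |R|=0.26658 <1
  x=-1.717: |R|=0.26570 <1
  x=-1.389: |R|=0.25411 <1
  x=-3.538: |R|=1.63448 >1
  x=-3.496: |R|=1.57801 >1
  x=-3.276: |R|=1.30139 >1
Stable set (-3.0000, 0).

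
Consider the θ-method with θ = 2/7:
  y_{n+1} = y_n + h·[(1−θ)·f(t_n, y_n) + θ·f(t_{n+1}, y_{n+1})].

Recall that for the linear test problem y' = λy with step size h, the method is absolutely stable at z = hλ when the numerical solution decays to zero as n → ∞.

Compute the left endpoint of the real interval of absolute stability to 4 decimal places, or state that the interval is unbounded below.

Set f=λy, z=hλ:
  y_{n+1} = y_n + z·[5/7·y_n + 2/7·y_{n+1}] ⇒ (1 − 2/7z)y_{n+1} = (1 + 5/7z)y_n
  R(z) = (1 + 5/7z)/(1 − 2/7z).

Boundary: |R(x)|=1, x<0.
x=-0.66: |R|=0.4447
R=−1: 1+5/7x = −1+2/7x ⇒ -3/7x=2 ⇒ x=2/(-3/7)=-4.6667
Confirm numerically:
  x=-4.431: |R|=0.95543 <1
  x=-4.142: |R|=0.89702 <1
  x=-3.678: |R|=0.79340 <1
  x=-2.840: |R|=0.56782 <1
  x=-5.114: |R|=1.07790 >1
  x=-5.102: |R|=1.07591 >1
Stable set (-4.6667, 0).

z* = -4.6667.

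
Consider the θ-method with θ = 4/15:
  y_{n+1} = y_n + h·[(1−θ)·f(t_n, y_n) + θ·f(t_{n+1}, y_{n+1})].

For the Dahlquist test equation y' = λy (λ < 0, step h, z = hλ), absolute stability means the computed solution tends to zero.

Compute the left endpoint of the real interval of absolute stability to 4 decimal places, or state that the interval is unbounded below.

With y'=λy (z=hλ):
  y_{n+1} = y_n + z·[11/15·y_n + 4/15·y_{n+1}] ⇒ (1 − 4/15z)y_{n+1} = (1 + 11/15z)y_n
  so R(z) = (1 + 11/15z)/(1 − 4/15z).

Need |R(x)|<1, x<0.
x=-1.05: |R|=0.1797
R=−1: 1+11/15x = −1+4/15x ⇒ -7/15x=2 ⇒ x=2/(-7/15)=-4.2857
Confirm numerically:
  x=-4.075: |R|=0.95288 <1
  x=-3.774: |R|=0.88098 <1
  x=-3.505: |R|=0.81168 <1
  x=-1.855: |R|=0.24108 <1
  x=-4.874: |R|=1.11938 >1
  x=-4.489: |R|=1.04318 >1
  x=-4.401: |R|=1.02475 >1
Interval (-4.2857, 0).

z* = -4.2857.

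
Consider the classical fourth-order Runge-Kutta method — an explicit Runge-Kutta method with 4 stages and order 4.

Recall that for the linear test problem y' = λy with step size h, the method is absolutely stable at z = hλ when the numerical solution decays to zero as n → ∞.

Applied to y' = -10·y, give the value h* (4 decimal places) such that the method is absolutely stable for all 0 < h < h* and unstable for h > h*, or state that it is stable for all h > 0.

Set f=λy, z=hλ:
  order 4, 4-stage ⇒ R(z)=1+z+z^2/2+z^3/6+z^4/24
  (e.g. R(-1.37)=0.28667, |R|=0.28667)

Solve |R(x)|<1 on ℝ⁻.
x=-1.37: |R|=0.2867
|R(-3.15)|=1.7043 |R(-2.85)|=1.1020 |R(-0.9)|=0.4108
Bisect:
  x_lo=-3.3252 |R|=2.1696  x_hi=-0.3655 |R|=0.6939
  mid=-1.84538 |R|=0.29315 →hi
  mid=-2.58529 |R|=0.73802 →hi
  mid=-2.95525 |R|=1.28798 →lo
  mid=-2.77027 |R|=0.97759 →hi
  mid=-2.86276 |R|=1.12322 →lo
  mid=-2.81652 |R|=1.04811 →lo
  mid=-2.79340 |R|=1.01229 →lo
  mid=-2.78184 |R|=0.99480 →hi
  mid=-2.78762 |R|=1.00351 →lo
  mid=-2.78473 |R|=0.99914 →hi
  ...
  [-2.78545,-2.78527] ⇒ x*=-2.7853
So |R|<1 on (-2.7853, 0).

(-2.7853,0); λ=-10 ⇒ h* = 0.2785.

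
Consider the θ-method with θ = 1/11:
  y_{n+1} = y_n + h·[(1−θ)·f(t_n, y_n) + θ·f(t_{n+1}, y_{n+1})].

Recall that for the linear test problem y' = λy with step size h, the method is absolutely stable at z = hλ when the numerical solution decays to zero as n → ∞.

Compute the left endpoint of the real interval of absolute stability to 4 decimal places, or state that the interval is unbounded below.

left endpoint -2.4444.

Set f=λy, z=hλ:
  y_{n+1} = y_n + z·[10/11·y_n + 1/11·y_{n+1}] ⇒ (1 − 1/11z)y_{n+1} = (1 + 10/11z)y_n
  R(z) = (1 + 10/11z)/(1 − 1/11z).

Find x<0 with |R(x)|<1.
x=-1.14: |R|=0.0329
R=−1: 1+10/11x = −1+1/11x ⇒ -9/11x=2 ⇒ x=2/(-9/11)=-2.4444
Confirm numerically:
  x=-1.891: |R|=0.61361 <1
  x=-1.752: |R|=0.51129 <1
  x=-1.686: |R|=0.46193 <1
  x=-3.034: |R|=1.37808 >1
  x=-2.841: |R|=1.25786 >1
  x=-2.578: |R|=1.08853 >1
So |R|<1 on (-2.4444, 0).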